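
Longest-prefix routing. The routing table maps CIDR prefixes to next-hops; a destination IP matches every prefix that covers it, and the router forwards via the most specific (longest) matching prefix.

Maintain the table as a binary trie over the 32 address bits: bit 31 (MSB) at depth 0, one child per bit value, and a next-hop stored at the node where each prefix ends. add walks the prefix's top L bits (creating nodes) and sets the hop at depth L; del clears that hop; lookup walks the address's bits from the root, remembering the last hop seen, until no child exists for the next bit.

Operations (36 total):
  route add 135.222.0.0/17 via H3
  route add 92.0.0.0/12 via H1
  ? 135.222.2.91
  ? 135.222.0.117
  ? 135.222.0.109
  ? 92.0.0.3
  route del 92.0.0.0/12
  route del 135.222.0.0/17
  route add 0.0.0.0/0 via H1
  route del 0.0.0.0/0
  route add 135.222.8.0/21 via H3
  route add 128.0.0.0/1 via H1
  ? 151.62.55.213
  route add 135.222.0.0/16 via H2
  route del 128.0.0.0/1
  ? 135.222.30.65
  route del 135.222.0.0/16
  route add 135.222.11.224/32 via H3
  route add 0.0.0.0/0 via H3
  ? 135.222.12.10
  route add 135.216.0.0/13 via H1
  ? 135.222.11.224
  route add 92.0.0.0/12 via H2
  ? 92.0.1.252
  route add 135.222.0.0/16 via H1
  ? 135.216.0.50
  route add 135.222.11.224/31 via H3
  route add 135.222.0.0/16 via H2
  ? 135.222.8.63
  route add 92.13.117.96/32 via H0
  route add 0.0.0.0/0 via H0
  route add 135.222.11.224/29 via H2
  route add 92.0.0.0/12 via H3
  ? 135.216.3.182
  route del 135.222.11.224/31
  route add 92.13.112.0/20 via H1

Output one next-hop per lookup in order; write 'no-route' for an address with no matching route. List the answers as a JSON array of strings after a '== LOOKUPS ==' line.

Apply in order:
  add 135.222.0.0/17 -> H3 at depth 17
  add 92.0.0.0/12 -> H1 at depth 12
  lookup 135.222.2.91: bits 10000111110111100 walk d0:-→d1:-→d2:-→d3:-→d4:-→d5:-→d6:-→d7:-→d8:-→d9:-→d10:-→d11:-→d12:-→d13:-→d14:-→d15:-→d16:-→d17:H3 -> H3
  lookup 135.222.0.117: bits 10000111110111100 walk d0:-→d1:-→d2:-→d3:-→d4:-→d5:-→d6:-→d7:-→d8:-→d9:-→d10:-→d11:-→d12:-→d13:-→d14:-→d15:-→d16:-→d17:H3 -> H3
  lookup 135.222.0.109: bits 10000111110111100 walk d0:-→d1:-→d2:-→d3:-→d4:-→d5:-→d6:-→d7:-→d8:-→d9:-→d10:-→d11:-→d12:-→d13:-→d14:-→d15:-→d16:-→d17:H3 -> H3
  lookup 92.0.0.3: bits 010111000000 walk d0:-→d1:-→d2:-→d3:-→d4:-→d5:-→d6:-→d7:-→d8:-→d9:-→d10:-→d11:-→d12:H1 -> H1
  del 92.0.0.0/12 (clear depth 12)
  del 135.222.0.0/17 (clear depth 17)
  add 0.0.0.0/0 -> H1 at depth 0
  del 0.0.0.0/0 (clear depth 0)
  add 135.222.8.0/21 -> H3 at depth 21
  add 128.0.0.0/1 -> H1 at depth 1
  lookup 151.62.55.213: bits 100 walk d0:-→d1:H1→d2:-→d3:- -> H1
  add 135.222.0.0/16 -> H2 at depth 16
  del 128.0.0.0/1 (clear depth 1)
  lookup 135.222.30.65: bits 1000011111011110000 walk d0:-→d1:-→d2:-→d3:-→d4:-→d5:-→d6:-→d7:-→d8:-→d9:-→d10:-→d11:-→d12:-→d13:-→d14:-→d15:-→d16:H2→d17:-→d18:-→d19:- -> H2
  del 135.222.0.0/16 (clear depth 16)
  add 135.222.11.224/32 -> H3 at depth 32
  add 0.0.0.0/0 -> H3 at depth 0
  lookup 135.222.12.10: bits 100001111101111000001 walk d0:H3→d1:-→d2:-→d3:-→d4:-→d5:-→d6:-→d7:-→d8:-→d9:-→d10:-→d11:-→d12:-→d13:-→d14:-→d15:-→d16:-→d17:-→d18:-→d19:-→d20:-→d21:H3 -> H3
  add 135.216.0.0/13 -> H1 at depth 13
  lookup 135.222.11.224: bits 10000111110111100000101111100000 walk d0:H3→d1:-→d2:-→d3:-→d4:-→d5:-→d6:-→d7:-→d8:-→d9:-→d10:-→d11:-→d12:-→d13:H1→d14:-→d15:-→d16:-→d17:-→d18:-→d19:-→d20:-→d21:H3→d22:-→d23:-→d24:-→d25:-→d26:-→d27:-→d28:-→d29:-→d30:-→d31:-→d32:H3 -> H3
  add 92.0.0.0/12 -> H2 at depth 12
  lookup 92.0.1.252: bits 010111000000 walk d0:H3→d1:-→d2:-→d3:-→d4:-→d5:-→d6:-→d7:-→d8:-→d9:-→d10:-→d11:-→d12:H2 -> H2
  add 135.222.0.0/16 -> H1 at depth 16
  lookup 135.216.0.50: bits 1000011111011 walk d0:H3→d1:-→d2:-→d3:-→d4:-→d5:-→d6:-→d7:-→d8:-→d9:-→d10:-→d11:-→d12:-→d13:H1 -> H1
  add 135.222.11.224/31 -> H3 at depth 31
  add 135.222.0.0/16 -> H2 at depth 16
  lookup 135.222.8.63: bits 1000011111011110000010 walk d0:H3→d1:-→d2:-→d3:-→d4:-→d5:-→d6:-→d7:-→d8:-→d9:-→d10:-→d11:-→d12:-→d13:H1→d14:-→d15:-→d16:H2→d17:-→d18:-→d19:-→d20:-→d21:H3→d22:- -> H3
  add 92.13.117.96/32 -> H0 at depth 32
  add 0.0.0.0/0 -> H0 at depth 0
  add 135.222.11.224/29 -> H2 at depth 29
  add 92.0.0.0/12 -> H3 at depth 12
  lookup 135.216.3.182: bits 1000011111011 walk d0:H0→d1:-→d2:-→d3:-→d4:-→d5:-→d6:-→d7:-→d8:-→d9:-→d10:-→d11:-→d12:-→d13:H1 -> H1
  del 135.222.11.224/31 (clear depth 31)
  add 92.13.112.0/20 -> H1 at depth 20

== LOOKUPS ==
["H3","H3","H3","H1","H1","H2","H3","H3","H2","H1","H3","H1"]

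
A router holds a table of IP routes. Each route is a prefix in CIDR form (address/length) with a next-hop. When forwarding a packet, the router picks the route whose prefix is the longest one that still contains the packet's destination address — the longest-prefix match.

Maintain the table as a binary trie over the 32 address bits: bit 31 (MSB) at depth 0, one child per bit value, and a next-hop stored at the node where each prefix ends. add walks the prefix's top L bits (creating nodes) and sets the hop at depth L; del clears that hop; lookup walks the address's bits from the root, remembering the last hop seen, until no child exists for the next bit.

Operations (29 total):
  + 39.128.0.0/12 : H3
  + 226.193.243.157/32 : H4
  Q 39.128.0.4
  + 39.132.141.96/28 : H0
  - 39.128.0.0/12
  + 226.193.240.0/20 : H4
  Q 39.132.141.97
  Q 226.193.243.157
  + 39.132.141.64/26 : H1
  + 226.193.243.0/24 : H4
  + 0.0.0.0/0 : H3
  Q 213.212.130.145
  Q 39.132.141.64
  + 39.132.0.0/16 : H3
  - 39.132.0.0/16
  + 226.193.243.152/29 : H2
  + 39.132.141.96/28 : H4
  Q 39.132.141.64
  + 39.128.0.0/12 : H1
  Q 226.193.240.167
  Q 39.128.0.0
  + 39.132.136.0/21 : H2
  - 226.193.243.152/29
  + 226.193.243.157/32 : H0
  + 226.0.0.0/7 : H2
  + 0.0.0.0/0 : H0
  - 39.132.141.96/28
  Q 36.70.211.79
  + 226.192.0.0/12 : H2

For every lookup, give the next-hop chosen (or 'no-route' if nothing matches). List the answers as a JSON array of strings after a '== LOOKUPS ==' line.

Apply in order:
  add 39.128.0.0/12 -> H3 at depth 12
  add 226.193.243.157/32 -> H4 at depth 32
  lookup 39.128.0.4: bits 001001111000 walk d0:-→d1:-→d2:-→d3:-→d4:-→d5:-→d6:-→d7:-→d8:-→d9:-→d10:-→d11:-→d12:H3 -> H3
  add 39.132.141.96/28 -> H0 at depth 28
  del 39.128.0.0/12 (clear depth 12)
  add 226.193.240.0/20 -> H4 at depth 20
  lookup 39.132.141.97: bits 0010011110000100100011010110 walk d0:-→d1:-→d2:-→d3:-→d4:-→d5:-→d6:-→d7:-→d8:-→d9:-→d10:-→d11:-→d12:-→d13:-→d14:-→d15:-→d16:-→d17:-→d18:-→d19:-→d20:-→d21:-→d22:-→d23:-→d24:-→d25:-→d26:-→d27:-→d28:H0 -> H0
  lookup 226.193.243.157: bits 11100010110000011111001110011101 walk d0:-→d1:-→d2:-→d3:-→d4:-→d5:-→d6:-→d7:-→d8:-→d9:-→d10:-→d11:-→d12:-→d13:-→d14:-→d15:-→d16:-→d17:-→d18:-→d19:-→d20:H4→d21:-→d22:-→d23:-→d24:-→d25:-→d26:-→d27:-→d28:-→d29:-→d30:-→d31:-→d32:H4 -> H4
  add 39.132.141.64/26 -> H1 at depth 26
  add 226.193.243.0/24 -> H4 at depth 24
  add 0.0.0.0/0 -> H3 at depth 0
  lookup 213.212.130.145: bits 11 walk d0:H3→d1:-→d2:- -> H3
  lookup 39.132.141.64: bits 00100111100001001000110101 walk d0:H3→d1:-→d2:-→d3:-→d4:-→d5:-→d6:-→d7:-→d8:-→d9:-→d10:-→d11:-→d12:-→d13:-→d14:-→d15:-→d16:-→d17:-→d18:-→d19:-→d20:-→d21:-→d22:-→d23:-→d24:-→d25:-→d26:H1 -> H1
  add 39.132.0.0/16 -> H3 at depth 16
  del 39.132.0.0/16 (clear depth 16)
  add 226.193.243.152/29 -> H2 at depth 29
  add 39.132.141.96/28 -> H4 at depth 28
  lookup 39.132.141.64: bits 00100111100001001000110101 walk d0:H3→d1:-→d2:-→d3:-→d4:-→d5:-→d6:-→d7:-→d8:-→d9:-→d10:-→d11:-→d12:-→d13:-→d14:-→d15:-→d16:-→d17:-→d18:-→d19:-→d20:-→d21:-→d22:-→d23:-→d24:-→d25:-→d26:H1 -> H1
  add 39.128.0.0/12 -> H1 at depth 12
  lookup 226.193.240.167: bits 1110001011000001111100 walk d0:H3→d1:-→d2:-→d3:-→d4:-→d5:-→d6:-→d7:-→d8:-→d9:-→d10:-→d11:-→d12:-→d13:-→d14:-→d15:-→d16:-→d17:-→d18:-→d19:-→d20:H4→d21:-→d22:- -> H4
  lookup 39.128.0.0: bits 0010011110000 walk d0:H3→d1:-→d2:-→d3:-→d4:-→d5:-→d6:-→d7:-→d8:-→d9:-→d10:-→d11:-→d12:H1→d13:- -> H1
  add 39.132.136.0/21 -> H2 at depth 21
  del 226.193.243.152/29 (clear depth 29)
  add 226.193.243.157/32 -> H0 at depth 32
  add 226.0.0.0/7 -> H2 at depth 7
  add 0.0.0.0/0 -> H0 at depth 0
  del 39.132.141.96/28 (clear depth 28)
  lookup 36.70.211.79: bits 001001 walk d0:H0→d1:-→d2:-→d3:-→d4:-→d5:-→d6:- -> H0
  add 226.192.0.0/12 -> H2 at depth 12

== LOOKUPS ==
["H3","H0","H4","H3","H1","H1","H4","H1","H0"]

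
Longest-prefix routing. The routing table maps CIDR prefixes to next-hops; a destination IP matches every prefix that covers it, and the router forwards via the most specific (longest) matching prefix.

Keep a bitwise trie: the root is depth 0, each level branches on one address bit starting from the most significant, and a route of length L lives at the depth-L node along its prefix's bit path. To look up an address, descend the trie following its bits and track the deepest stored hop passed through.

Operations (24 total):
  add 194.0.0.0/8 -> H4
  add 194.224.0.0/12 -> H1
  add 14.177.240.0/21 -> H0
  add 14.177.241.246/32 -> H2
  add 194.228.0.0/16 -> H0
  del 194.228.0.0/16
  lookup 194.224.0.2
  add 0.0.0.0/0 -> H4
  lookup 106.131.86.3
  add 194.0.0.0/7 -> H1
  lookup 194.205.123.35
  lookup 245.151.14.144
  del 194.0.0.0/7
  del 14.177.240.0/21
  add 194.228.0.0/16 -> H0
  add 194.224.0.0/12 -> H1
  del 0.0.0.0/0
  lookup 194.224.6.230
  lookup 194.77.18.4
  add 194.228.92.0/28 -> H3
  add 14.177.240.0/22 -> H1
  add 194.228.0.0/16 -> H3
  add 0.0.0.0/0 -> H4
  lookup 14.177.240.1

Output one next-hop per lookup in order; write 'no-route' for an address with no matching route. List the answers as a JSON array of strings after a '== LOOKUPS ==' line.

Process each operation:
  + 194.0.0.0/8 (H4) depth=8
  + 194.224.0.0/12 (H1) depth=12
  + 14.177.240.0/21 (H0) depth=21
  + 14.177.241.246/32 (H2) depth=32
  + 194.228.0.0/16 (H0) depth=16
  del 194.228.0.0/16 (clear depth 16)
  Q 194.224.0.2: descend 1100001011100 ; hops seen [H4,H1] ; pick H1
  + 0.0.0.0/0 (H4) depth=0
  Q 106.131.86.3: descend 0 ; hops seen [H4] ; pick H4
  + 194.0.0.0/7 (H1) depth=7
  Q 194.205.123.35: descend 1100001011 ; hops seen [H4,H1,H4] ; pick H4
  Q 245.151.14.144: descend 11 ; hops seen [H4] ; pick H4
  del 194.0.0.0/7 (clear depth 7)
  del 14.177.240.0/21 (clear depth 21)
  + 194.228.0.0/16 (H0) depth=16
  + 194.224.0.0/12 (H1) depth=12
  del 0.0.0.0/0 (clear depth 0)
  Q 194.224.6.230: descend 1100001011100 ; hops seen [H4,H1] ; pick H1
  Q 194.77.18.4: descend 11000010 ; hops seen [H4] ; pick H4
  + 194.228.92.0/28 (H3) depth=28
  + 14.177.240.0/22 (H1) depth=22
  + 194.228.0.0/16 (H3) depth=16
  + 0.0.0.0/0 (H4) depth=0
  Q 14.177.240.1: descend 00001110101100011111000 ; hops seen [H4,H1] ; pick H1

== LOOKUPS ==
["H1","H4","H4","H4","H1","H4","H1"]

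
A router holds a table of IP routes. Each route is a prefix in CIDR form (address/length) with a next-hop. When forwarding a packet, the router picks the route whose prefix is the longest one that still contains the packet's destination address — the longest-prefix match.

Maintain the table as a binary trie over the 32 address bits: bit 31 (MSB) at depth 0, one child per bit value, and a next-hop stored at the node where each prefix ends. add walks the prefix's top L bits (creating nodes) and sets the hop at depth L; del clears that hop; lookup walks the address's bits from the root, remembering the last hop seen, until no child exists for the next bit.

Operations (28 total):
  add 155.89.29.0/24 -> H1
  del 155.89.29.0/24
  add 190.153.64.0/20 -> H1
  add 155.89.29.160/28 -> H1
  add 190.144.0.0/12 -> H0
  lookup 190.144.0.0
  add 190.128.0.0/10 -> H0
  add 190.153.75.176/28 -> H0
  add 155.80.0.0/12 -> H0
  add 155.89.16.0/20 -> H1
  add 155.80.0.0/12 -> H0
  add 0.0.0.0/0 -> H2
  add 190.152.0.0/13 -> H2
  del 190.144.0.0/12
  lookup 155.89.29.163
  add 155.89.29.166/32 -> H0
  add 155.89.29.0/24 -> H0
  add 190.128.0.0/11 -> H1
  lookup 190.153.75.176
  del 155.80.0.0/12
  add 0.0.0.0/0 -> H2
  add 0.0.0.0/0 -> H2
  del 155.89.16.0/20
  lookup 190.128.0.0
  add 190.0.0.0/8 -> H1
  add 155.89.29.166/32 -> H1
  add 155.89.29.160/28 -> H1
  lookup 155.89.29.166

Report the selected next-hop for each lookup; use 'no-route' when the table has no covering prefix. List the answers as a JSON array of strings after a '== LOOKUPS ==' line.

Trace:
  add 155.89.29.0/24 -> H1 at depth 24
  - 155.89.29.0/24 clear@24
  add 190.153.64.0/20 -> H1 at depth 20
  add 155.89.29.160/28 -> H1 at depth 28
  add 190.144.0.0/12 -> H0 at depth 12
  ? 190.144.0.0  path d0:-→d1:-→d2:-→d3:-→d4:-→d5:-→d6:-→d7:-→d8:-→d9:-→d10:-→d11:-→d12:H0  best=H0
  add 190.128.0.0/10 -> H0 at depth 10
  add 190.153.75.176/28 -> H0 at depth 28
  add 155.80.0.0/12 -> H0 at depth 12
  add 155.89.16.0/20 -> H1 at depth 20
  add 155.80.0.0/12 -> H0 at depth 12
  add 0.0.0.0/0 -> H2 at depth 0
  add 190.152.0.0/13 -> H2 at depth 13
  - 190.144.0.0/12 clear@12
  ? 155.89.29.163  path d0:H2→d1:-→d2:-→d3:-→d4:-→d5:-→d6:-→d7:-→d8:-→d9:-→d10:-→d11:-→d12:H0→d13:-→d14:-→d15:-→d16:-→d17:-→d18:-→d19:-→d20:H1→d21:-→d22:-→d23:-→d24:-→d25:-→d26:-→d27:-→d28:H1  best=H1
  add 155.89.29.166/32 -> H0 at depth 32
  add 155.89.29.0/24 -> H0 at depth 24
  add 190.128.0.0/11 -> H1 at depth 11
  ? 190.153.75.176  path d0:H2→d1:-→d2:-→d3:-→d4:-→d5:-→d6:-→d7:-→d8:-→d9:-→d10:H0→d11:H1→d12:-→d13:H2→d14:-→d15:-→d16:-→d17:-→d18:-→d19:-→d20:H1→d21:-→d22:-→d23:-→d24:-→d25:-→d26:-→d27:-→d28:H0  best=H0
  - 155.80.0.0/12 clear@12
  add 0.0.0.0/0 -> H2 at depth 0
  add 0.0.0.0/0 -> H2 at depth 0
  - 155.89.16.0/20 clear@20
  ? 190.128.0.0  path d0:H2→d1:-→d2:-→d3:-→d4:-→d5:-→d6:-→d7:-→d8:-→d9:-→d10:H0→d11:H1  best=H1
  add 190.0.0.0/8 -> H1 at depth 8
  add 155.89.29.166/32 -> H1 at depth 32
  add 155.89.29.160/28 -> H1 at depth 28
  ? 155.89.29.166  path d0:H2→d1:-→d2:-→d3:-→d4:-→d5:-→d6:-→d7:-→d8:-→d9:-→d10:-→d11:-→d12:-→d13:-→d14:-→d15:-→d16:-→d17:-→d18:-→d19:-→d20:-→d21:-→d22:-→d23:-→d24:H0→d25:-→d26:-→d27:-→d28:H1→d29:-→d30:-→d31:-→d32:H1  best=H1

== LOOKUPS ==
["H0","H1","H0","H1","H1"]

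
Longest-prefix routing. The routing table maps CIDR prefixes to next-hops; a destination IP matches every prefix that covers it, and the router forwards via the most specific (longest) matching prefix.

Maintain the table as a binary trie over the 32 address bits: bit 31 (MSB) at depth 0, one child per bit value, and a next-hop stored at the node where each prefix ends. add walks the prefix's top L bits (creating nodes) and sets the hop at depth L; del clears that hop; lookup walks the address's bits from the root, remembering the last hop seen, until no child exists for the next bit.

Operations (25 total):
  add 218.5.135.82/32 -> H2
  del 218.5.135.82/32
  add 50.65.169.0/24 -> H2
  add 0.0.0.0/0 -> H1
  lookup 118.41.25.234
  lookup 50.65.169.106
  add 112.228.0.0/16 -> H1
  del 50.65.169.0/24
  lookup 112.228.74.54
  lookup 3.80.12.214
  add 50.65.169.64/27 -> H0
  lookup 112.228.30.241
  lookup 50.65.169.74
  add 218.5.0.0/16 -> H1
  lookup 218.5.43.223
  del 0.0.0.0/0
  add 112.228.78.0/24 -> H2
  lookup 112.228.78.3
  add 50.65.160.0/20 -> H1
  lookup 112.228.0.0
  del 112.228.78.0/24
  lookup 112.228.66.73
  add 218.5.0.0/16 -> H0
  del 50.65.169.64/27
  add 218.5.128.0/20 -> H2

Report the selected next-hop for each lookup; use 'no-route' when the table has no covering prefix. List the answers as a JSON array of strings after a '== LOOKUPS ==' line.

Apply in order:
  + 218.5.135.82/32 (H2) depth=32
  del 218.5.135.82/32 (clear depth 32)
  + 50.65.169.0/24 (H2) depth=24
  + 0.0.0.0/0 (H1) depth=0
  Q 118.41.25.234: descend 0 ; hops seen [H1] ; pick H1
  Q 50.65.169.106: descend 001100100100000110101001 ; hops seen [H1,H2] ; pick H2
  + 112.228.0.0/16 (H1) depth=16
  del 50.65.169.0/24 (clear depth 24)
  Q 112.228.74.54: descend 0111000011100100 ; hops seen [H1,H1] ; pick H1
  Q 3.80.12.214: descend 00 ; hops seen [H1] ; pick H1
  + 50.65.169.64/27 (H0) depth=27
  Q 112.228.30.241: descend 0111000011100100 ; hops seen [H1,H1] ; pick H1
  Q 50.65.169.74: descend 001100100100000110101001010 ; hops seen [H1,H0] ; pick H0
  + 218.5.0.0/16 (H1) depth=16
  Q 218.5.43.223: descend 1101101000000101 ; hops seen [H1,H1] ; pick H1
  del 0.0.0.0/0 (clear depth 0)
  + 112.228.78.0/24 (H2) depth=24
  Q 112.228.78.3: descend 011100001110010001001110 ; hops seen [H1,H2] ; pick H2
  + 50.65.160.0/20 (H1) depth=20
  Q 112.228.0.0: descend 01110000111001000 ; hops seen [H1] ; pick H1
  del 112.228.78.0/24 (clear depth 24)
  Q 112.228.66.73: descend 01110000111001000100 ; hops seen [H1] ; pick H1
  + 218.5.0.0/16 (H0) depth=16
  del 50.65.169.64/27 (clear depth 27)
  + 218.5.128.0/20 (H2) depth=20

== LOOKUPS ==
["H1","H2","H1","H1","H1","H0","H1","H2","H1","H1"]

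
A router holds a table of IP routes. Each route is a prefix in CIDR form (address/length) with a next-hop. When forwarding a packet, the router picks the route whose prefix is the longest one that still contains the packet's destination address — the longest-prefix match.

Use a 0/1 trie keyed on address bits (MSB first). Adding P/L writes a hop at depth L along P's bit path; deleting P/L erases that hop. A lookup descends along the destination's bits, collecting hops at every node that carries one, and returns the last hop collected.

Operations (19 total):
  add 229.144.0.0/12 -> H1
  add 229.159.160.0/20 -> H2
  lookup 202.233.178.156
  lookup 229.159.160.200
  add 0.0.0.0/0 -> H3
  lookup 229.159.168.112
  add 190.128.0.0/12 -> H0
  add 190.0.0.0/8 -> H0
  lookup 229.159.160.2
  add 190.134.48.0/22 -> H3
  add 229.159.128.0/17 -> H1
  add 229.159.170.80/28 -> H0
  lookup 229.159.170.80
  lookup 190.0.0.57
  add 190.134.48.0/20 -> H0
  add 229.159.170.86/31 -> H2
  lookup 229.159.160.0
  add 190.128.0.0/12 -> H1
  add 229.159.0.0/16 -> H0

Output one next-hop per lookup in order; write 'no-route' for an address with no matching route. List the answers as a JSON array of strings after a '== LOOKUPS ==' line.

Process each operation:
  + 229.144.0.0/12 (H1) depth=12
  + 229.159.160.0/20 (H2) depth=20
  ? 202.233.178.156  path d0:-→d1:-→d2:-  best=no-route
  ? 229.159.160.200  path d0:-→d1:-→d2:-→d3:-→d4:-→d5:-→d6:-→d7:-→d8:-→d9:-→d10:-→d11:-→d12:H1→d13:-→d14:-→d15:-→d16:-→d17:-→d18:-→d19:-→d20:H2  best=H2
  + 0.0.0.0/0 (H3) depth=0
  ? 229.159.168.112  path d0:H3→d1:-→d2:-→d3:-→d4:-→d5:-→d6:-→d7:-→d8:-→d9:-→d10:-→d11:-→d12:H1→d13:-→d14:-→d15:-→d16:-→d17:-→d18:-→d19:-→d20:H2  best=H2
  + 190.128.0.0/12 (H0) depth=12
  + 190.0.0.0/8 (H0) depth=8
  ? 229.159.160.2  path d0:H3→d1:-→d2:-→d3:-→d4:-→d5:-→d6:-→d7:-→d8:-→d9:-→d10:-→d11:-→d12:H1→d13:-→d14:-→d15:-→d16:-→d17:-→d18:-→d19:-→d20:H2  best=H2
  + 190.134.48.0/22 (H3) depth=22
  + 229.159.128.0/17 (H1) depth=17
  + 229.159.170.80/28 (H0) depth=28
  ? 229.159.170.80  path d0:H3→d1:-→d2:-→d3:-→d4:-→d5:-→d6:-→d7:-→d8:-→d9:-→d10:-→d11:-→d12:H1→d13:-→d14:-→d15:-→d16:-→d17:H1→d18:-→d19:-→d20:H2→d21:-→d22:-→d23:-→d24:-→d25:-→d26:-→d27:-→d28:H0  best=H0
  ? 190.0.0.57  path d0:H3→d1:-→d2:-→d3:-→d4:-→d5:-→d6:-→d7:-→d8:H0  best=H0
  + 190.134.48.0/20 (H0) depth=20
  + 229.159.170.86/31 (H2) depth=31
  ? 229.159.160.0  path d0:H3→d1:-→d2:-→d3:-→d4:-→d5:-→d6:-→d7:-→d8:-→d9:-→d10:-→d11:-→d12:H1→d13:-→d14:-→d15:-→d16:-→d17:H1→d18:-→d19:-→d20:H2  best=H2
  + 190.128.0.0/12 (H1) depth=12
  + 229.159.0.0/16 (H0) depth=16

== LOOKUPS ==
["no-route","H2","H2","H2","H0","H0","H2"]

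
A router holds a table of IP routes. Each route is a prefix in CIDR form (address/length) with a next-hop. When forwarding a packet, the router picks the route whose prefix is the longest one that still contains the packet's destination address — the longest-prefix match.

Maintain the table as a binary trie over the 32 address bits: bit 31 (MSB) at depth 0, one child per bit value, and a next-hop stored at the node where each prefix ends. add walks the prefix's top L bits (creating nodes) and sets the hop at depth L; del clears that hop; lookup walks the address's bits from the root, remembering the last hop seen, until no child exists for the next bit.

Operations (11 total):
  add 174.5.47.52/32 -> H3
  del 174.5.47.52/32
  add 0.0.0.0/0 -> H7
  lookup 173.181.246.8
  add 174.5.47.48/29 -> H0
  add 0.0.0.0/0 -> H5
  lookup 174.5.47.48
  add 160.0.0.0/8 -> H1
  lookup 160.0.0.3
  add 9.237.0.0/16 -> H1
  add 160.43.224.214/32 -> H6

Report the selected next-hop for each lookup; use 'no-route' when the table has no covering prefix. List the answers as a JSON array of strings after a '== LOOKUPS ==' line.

Apply in order:
  add 174.5.47.52/32 -> H3 at depth 32
  - 174.5.47.52/32 clear@32
  add 0.0.0.0/0 -> H7 at depth 0
  lookup 173.181.246.8: bits 101011 walk d0:H7→d1:-→d2:-→d3:-→d4:-→d5:-→d6:- -> H7
  add 174.5.47.48/29 -> H0 at depth 29
  add 0.0.0.0/0 -> H5 at depth 0
  lookup 174.5.47.48: bits 10101110000001010010111100110 walk d0:H5→d1:-→d2:-→d3:-→d4:-→d5:-→d6:-→d7:-→d8:-→d9:-→d10:-→d11:-→d12:-→d13:-→d14:-→d15:-→d16:-→d17:-→d18:-→d19:-→d20:-→d21:-→d22:-→d23:-→d24:-→d25:-→d26:-→d27:-→d28:-→d29:H0 -> H0
  add 160.0.0.0/8 -> H1 at depth 8
  lookup 160.0.0.3: bits 10100000 walk d0:H5→d1:-→d2:-→d3:-→d4:-→d5:-→d6:-→d7:-→d8:H1 -> H1
  add 9.237.0.0/16 -> H1 at depth 16
  add 160.43.224.214/32 -> H6 at depth 32

== LOOKUPS ==
["H7","H0","H1"]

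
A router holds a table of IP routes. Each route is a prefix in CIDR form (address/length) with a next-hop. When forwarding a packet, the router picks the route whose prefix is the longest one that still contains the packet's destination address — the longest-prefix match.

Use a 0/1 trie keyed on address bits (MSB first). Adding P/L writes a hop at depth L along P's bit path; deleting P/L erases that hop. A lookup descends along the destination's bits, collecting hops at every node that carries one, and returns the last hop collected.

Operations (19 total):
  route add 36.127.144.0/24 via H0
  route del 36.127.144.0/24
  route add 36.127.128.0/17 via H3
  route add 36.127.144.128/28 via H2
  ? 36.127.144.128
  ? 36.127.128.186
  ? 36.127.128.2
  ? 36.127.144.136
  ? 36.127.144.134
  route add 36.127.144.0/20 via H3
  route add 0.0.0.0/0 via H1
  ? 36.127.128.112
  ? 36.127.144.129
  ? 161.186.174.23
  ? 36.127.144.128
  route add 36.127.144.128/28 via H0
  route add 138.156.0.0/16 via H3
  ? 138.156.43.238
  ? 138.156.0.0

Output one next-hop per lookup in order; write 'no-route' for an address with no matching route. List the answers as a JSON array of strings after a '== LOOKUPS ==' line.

Trace:
  add 36.127.144.0/24 -> H0 at depth 24
  - 36.127.144.0/24 clear@24
  add 36.127.128.0/17 -> H3 at depth 17
  add 36.127.144.128/28 -> H2 at depth 28
  ? 36.127.144.128  path d0:-→d1:-→d2:-→d3:-→d4:-→d5:-→d6:-→d7:-→d8:-→d9:-→d10:-→d11:-→d12:-→d13:-→d14:-→d15:-→d16:-→d17:H3→d18:-→d19:-→d20:-→d21:-→d22:-→d23:-→d24:-→d25:-→d26:-→d27:-→d28:H2  best=H2
  ? 36.127.128.186  path d0:-→d1:-→d2:-→d3:-→d4:-→d5:-→d6:-→d7:-→d8:-→d9:-→d10:-→d11:-→d12:-→d13:-→d14:-→d15:-→d16:-→d17:H3→d18:-→d19:-  best=H3
  ? 36.127.128.2  path d0:-→d1:-→d2:-→d3:-→d4:-→d5:-→d6:-→d7:-→d8:-→d9:-→d10:-→d11:-→d12:-→d13:-→d14:-→d15:-→d16:-→d17:H3→d18:-→d19:-  best=H3
  ? 36.127.144.136  path d0:-→d1:-→d2:-→d3:-→d4:-→d5:-→d6:-→d7:-→d8:-→d9:-→d10:-→d11:-→d12:-→d13:-→d14:-→d15:-→d16:-→d17:H3→d18:-→d19:-→d20:-→d21:-→d22:-→d23:-→d24:-→d25:-→d26:-→d27:-→d28:H2  best=H2
  ? 36.127.144.134  path d0:-→d1:-→d2:-→d3:-→d4:-→d5:-→d6:-→d7:-→d8:-→d9:-→d10:-→d11:-→d12:-→d13:-→d14:-→d15:-→d16:-→d17:H3→d18:-→d19:-→d20:-→d21:-→d22:-→d23:-→d24:-→d25:-→d26:-→d27:-→d28:H2  best=H2
  add 36.127.144.0/20 -> H3 at depth 20
  add 0.0.0.0/0 -> H1 at depth 0
  ? 36.127.128.112  path d0:H1→d1:-→d2:-→d3:-→d4:-→d5:-→d6:-→d7:-→d8:-→d9:-→d10:-→d11:-→d12:-→d13:-→d14:-→d15:-→d16:-→d17:H3→d18:-→d19:-  best=H3
  ? 36.127.144.129  path d0:H1→d1:-→d2:-→d3:-→d4:-→d5:-→d6:-→d7:-→d8:-→d9:-→d10:-→d11:-→d12:-→d13:-→d14:-→d15:-→d16:-→d17:H3→d18:-→d19:-→d20:H3→d21:-→d22:-→d23:-→d24:-→d25:-→d26:-→d27:-→d28:H2  best=H2
  ? 161.186.174.23  path d0:H1  best=H1
  ? 36.127.144.128  path d0:H1→d1:-→d2:-→d3:-→d4:-→d5:-→d6:-→d7:-→d8:-→d9:-→d10:-→d11:-→d12:-→d13:-→d14:-→d15:-→d16:-→d17:H3→d18:-→d19:-→d20:H3→d21:-→d22:-→d23:-→d24:-→d25:-→d26:-→d27:-→d28:H2  best=H2
  add 36.127.144.128/28 -> H0 at depth 28
  add 138.156.0.0/16 -> H3 at depth 16
  ? 138.156.43.238  path d0:H1→d1:-→d2:-→d3:-→d4:-→d5:-→d6:-→d7:-→d8:-→d9:-→d10:-→d11:-→d12:-→d13:-→d14:-→d15:-→d16:H3  best=H3
  ? 138.156.0.0  path d0:H1→d1:-→d2:-→d3:-→d4:-→d5:-→d6:-→d7:-→d8:-→d9:-→d10:-→d11:-→d12:-→d13:-→d14:-→d15:-→d16:H3  best=H3

== LOOKUPS ==
["H2","H3","H3","H2","H2","H3","H2","H1","H2","H3","H3"]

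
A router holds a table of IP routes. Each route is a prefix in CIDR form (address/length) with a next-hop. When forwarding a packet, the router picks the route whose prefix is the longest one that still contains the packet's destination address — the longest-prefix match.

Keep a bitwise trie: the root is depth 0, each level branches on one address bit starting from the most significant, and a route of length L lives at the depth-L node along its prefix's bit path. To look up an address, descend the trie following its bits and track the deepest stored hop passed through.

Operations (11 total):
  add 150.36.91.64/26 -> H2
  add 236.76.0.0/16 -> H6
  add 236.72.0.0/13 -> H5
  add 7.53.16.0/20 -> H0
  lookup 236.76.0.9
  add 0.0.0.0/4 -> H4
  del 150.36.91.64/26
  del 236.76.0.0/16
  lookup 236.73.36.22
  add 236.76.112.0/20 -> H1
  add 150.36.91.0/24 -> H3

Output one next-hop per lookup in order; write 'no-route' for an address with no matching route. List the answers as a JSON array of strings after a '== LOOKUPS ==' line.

Process each operation:
  add 150.36.91.64/26 -> H2 at depth 26
  add 236.76.0.0/16 -> H6 at depth 16
  add 236.72.0.0/13 -> H5 at depth 13
  add 7.53.16.0/20 -> H0 at depth 20
  Q 236.76.0.9: descend 1110110001001100 ; hops seen [H5,H6] ; pick H6
  add 0.0.0.0/4 -> H4 at depth 4
  - 150.36.91.64/26 clear@26
  - 236.76.0.0/16 clear@16
  Q 236.73.36.22: descend 1110110001001 ; hops seen [H5] ; pick H5
  add 236.76.112.0/20 -> H1 at depth 20
  add 150.36.91.0/24 -> H3 at depth 24

== LOOKUPS ==
["H6","H5"]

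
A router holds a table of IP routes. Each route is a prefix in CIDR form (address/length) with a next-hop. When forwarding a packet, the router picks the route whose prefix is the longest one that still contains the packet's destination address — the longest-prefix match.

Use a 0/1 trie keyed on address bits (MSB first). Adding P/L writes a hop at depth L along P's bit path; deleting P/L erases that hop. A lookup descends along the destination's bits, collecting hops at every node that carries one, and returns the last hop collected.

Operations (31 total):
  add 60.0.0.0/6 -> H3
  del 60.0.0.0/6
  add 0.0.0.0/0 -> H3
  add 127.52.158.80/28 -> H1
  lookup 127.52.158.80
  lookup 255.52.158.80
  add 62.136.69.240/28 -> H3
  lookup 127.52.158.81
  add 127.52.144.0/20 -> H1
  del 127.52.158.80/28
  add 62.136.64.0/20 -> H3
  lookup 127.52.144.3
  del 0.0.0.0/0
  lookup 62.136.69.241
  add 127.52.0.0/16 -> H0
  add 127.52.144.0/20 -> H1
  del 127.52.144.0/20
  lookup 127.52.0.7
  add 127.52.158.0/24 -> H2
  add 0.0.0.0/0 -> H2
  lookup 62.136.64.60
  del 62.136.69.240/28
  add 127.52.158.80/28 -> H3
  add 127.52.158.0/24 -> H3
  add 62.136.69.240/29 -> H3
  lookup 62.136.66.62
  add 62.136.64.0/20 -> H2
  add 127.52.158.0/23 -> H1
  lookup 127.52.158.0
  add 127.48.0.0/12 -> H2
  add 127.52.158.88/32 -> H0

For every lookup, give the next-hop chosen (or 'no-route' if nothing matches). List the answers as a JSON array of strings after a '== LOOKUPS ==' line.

Trace:
  + 60.0.0.0/6 (H3) depth=6
  del 60.0.0.0/6 (clear depth 6)
  + 0.0.0.0/0 (H3) depth=0
  + 127.52.158.80/28 (H1) depth=28
  ? 127.52.158.80  path d0:H3→d1:-→d2:-→d3:-→d4:-→d5:-→d6:-→d7:-→d8:-→d9:-→d10:-→d11:-→d12:-→d13:-→d14:-→d15:-→d16:-→d17:-→d18:-→d19:-→d20:-→d21:-→d22:-→d23:-→d24:-→d25:-→d26:-→d27:-→d28:H1  best=H1
  ? 255.52.158.80  path d0:H3  best=H3
  + 62.136.69.240/28 (H3) depth=28
  ? 127.52.158.81  path d0:H3→d1:-→d2:-→d3:-→d4:-→d5:-→d6:-→d7:-→d8:-→d9:-→d10:-→d11:-→d12:-→d13:-→d14:-→d15:-→d16:-→d17:-→d18:-→d19:-→d20:-→d21:-→d22:-→d23:-→d24:-→d25:-→d26:-→d27:-→d28:H1  best=H1
  + 127.52.144.0/20 (H1) depth=20
  del 127.52.158.80/28 (clear depth 28)
  + 62.136.64.0/20 (H3) depth=20
  ? 127.52.144.3  path d0:H3→d1:-→d2:-→d3:-→d4:-→d5:-→d6:-→d7:-→d8:-→d9:-→d10:-→d11:-→d12:-→d13:-→d14:-→d15:-→d16:-→d17:-→d18:-→d19:-→d20:H1  best=H1
  del 0.0.0.0/0 (clear depth 0)
  ? 62.136.69.241  path d0:-→d1:-→d2:-→d3:-→d4:-→d5:-→d6:-→d7:-→d8:-→d9:-→d10:-→d11:-→d12:-→d13:-→d14:-→d15:-→d16:-→d17:-→d18:-→d19:-→d20:H3→d21:-→d22:-→d23:-→d24:-→d25:-→d26:-→d27:-→d28:H3  best=H3
  + 127.52.0.0/16 (H0) depth=16
  + 127.52.144.0/20 (H1) depth=20
  del 127.52.144.0/20 (clear depth 20)
  ? 127.52.0.7  path d0:-→d1:-→d2:-→d3:-→d4:-→d5:-→d6:-→d7:-→d8:-→d9:-→d10:-→d11:-→d12:-→d13:-→d14:-→d15:-→d16:H0  best=H0
  + 127.52.158.0/24 (H2) depth=24
  + 0.0.0.0/0 (H2) depth=0
  ? 62.136.64.60  path d0:H2→d1:-→d2:-→d3:-→d4:-→d5:-→d6:-→d7:-→d8:-→d9:-→d10:-→d11:-→d12:-→d13:-→d14:-→d15:-→d16:-→d17:-→d18:-→d19:-→d20:H3→d21:-  best=H3
  del 62.136.69.240/28 (clear depth 28)
  + 127.52.158.80/28 (H3) depth=28
  + 127.52.158.0/24 (H3) depth=24
  + 62.136.69.240/29 (H3) depth=29
  ? 62.136.66.62  path d0:H2→d1:-→d2:-→d3:-→d4:-→d5:-→d6:-→d7:-→d8:-→d9:-→d10:-→d11:-→d12:-→d13:-→d14:-→d15:-→d16:-→d17:-→d18:-→d19:-→d20:H3→d21:-  best=H3
  + 62.136.64.0/20 (H2) depth=20
  + 127.52.158.0/23 (H1) depth=23
  ? 127.52.158.0  path d0:H2→d1:-→d2:-→d3:-→d4:-→d5:-→d6:-→d7:-→d8:-→d9:-→d10:-→d11:-→d12:-→d13:-→d14:-→d15:-→d16:H0→d17:-→d18:-→d19:-→d20:-→d21:-→d22:-→d23:H1→d24:H3→d25:-  best=H3
  + 127.48.0.0/12 (H2) depth=12
  + 127.52.158.88/32 (H0) depth=32

== LOOKUPS ==
["H1","H3","H1","H1","H3","H0","H3","H3","H3"]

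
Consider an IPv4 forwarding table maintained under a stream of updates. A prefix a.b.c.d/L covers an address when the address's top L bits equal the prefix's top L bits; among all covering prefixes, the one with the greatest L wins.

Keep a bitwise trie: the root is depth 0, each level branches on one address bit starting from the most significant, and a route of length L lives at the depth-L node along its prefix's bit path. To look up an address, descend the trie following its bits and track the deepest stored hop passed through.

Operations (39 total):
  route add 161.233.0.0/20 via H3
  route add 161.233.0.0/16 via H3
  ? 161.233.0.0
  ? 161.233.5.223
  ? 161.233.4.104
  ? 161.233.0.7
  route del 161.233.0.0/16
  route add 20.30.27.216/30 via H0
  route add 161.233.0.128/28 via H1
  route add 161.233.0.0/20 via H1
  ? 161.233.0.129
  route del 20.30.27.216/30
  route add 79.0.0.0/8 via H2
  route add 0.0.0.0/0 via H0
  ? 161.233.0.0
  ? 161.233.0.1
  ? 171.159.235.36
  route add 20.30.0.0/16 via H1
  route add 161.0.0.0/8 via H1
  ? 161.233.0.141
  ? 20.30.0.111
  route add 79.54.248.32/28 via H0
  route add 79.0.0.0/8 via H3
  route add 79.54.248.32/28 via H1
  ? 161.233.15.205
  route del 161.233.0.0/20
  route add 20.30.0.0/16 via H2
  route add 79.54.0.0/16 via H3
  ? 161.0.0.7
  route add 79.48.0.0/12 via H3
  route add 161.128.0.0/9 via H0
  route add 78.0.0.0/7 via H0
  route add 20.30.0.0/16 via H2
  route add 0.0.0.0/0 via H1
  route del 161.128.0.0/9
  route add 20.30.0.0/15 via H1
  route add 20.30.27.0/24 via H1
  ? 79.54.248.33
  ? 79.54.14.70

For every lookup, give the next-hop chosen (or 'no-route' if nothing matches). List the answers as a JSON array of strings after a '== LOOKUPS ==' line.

Apply in order:
  add 161.233.0.0/20 -> H3 at depth 20
  add 161.233.0.0/16 -> H3 at depth 16
  ? 161.233.0.0  path d0:-→d1:-→d2:-→d3:-→d4:-→d5:-→d6:-→d7:-→d8:-→d9:-→d10:-→d11:-→d12:-→d13:-→d14:-→d15:-→d16:H3→d17:-→d18:-→d19:-→d20:H3  best=H3
  ? 161.233.5.223  path d0:-→d1:-→d2:-→d3:-→d4:-→d5:-→d6:-→d7:-→d8:-→d9:-→d10:-→d11:-→d12:-→d13:-→d14:-→d15:-→d16:H3→d17:-→d18:-→d19:-→d20:H3  best=H3
  ? 161.233.4.104  path d0:-→d1:-→d2:-→d3:-→d4:-→d5:-→d6:-→d7:-→d8:-→d9:-→d10:-→d11:-→d12:-→d13:-→d14:-→d15:-→d16:H3→d17:-→d18:-→d19:-→d20:H3  best=H3
  ? 161.233.0.7  path d0:-→d1:-→d2:-→d3:-→d4:-→d5:-→d6:-→d7:-→d8:-→d9:-→d10:-→d11:-→d12:-→d13:-→d14:-→d15:-→d16:H3→d17:-→d18:-→d19:-→d20:H3  best=H3
  - 161.233.0.0/16 clear@16
  add 20.30.27.216/30 -> H0 at depth 30
  add 161.233.0.128/28 -> H1 at depth 28
  add 161.233.0.0/20 -> H1 at depth 20
  ? 161.233.0.129  path d0:-→d1:-→d2:-→d3:-→d4:-→d5:-→d6:-→d7:-→d8:-→d9:-→d10:-→d11:-→d12:-→d13:-→d14:-→d15:-→d16:-→d17:-→d18:-→d19:-→d20:H1→d21:-→d22:-→d23:-→d24:-→d25:-→d26:-→d27:-→d28:H1  best=H1
  - 20.30.27.216/30 clear@30
  add 79.0.0.0/8 -> H2 at depth 8
  add 0.0.0.0/0 -> H0 at depth 0
  ? 161.233.0.0  path d0:H0→d1:-→d2:-→d3:-→d4:-→d5:-→d6:-→d7:-→d8:-→d9:-→d10:-→d11:-→d12:-→d13:-→d14:-→d15:-→d16:-→d17:-→d18:-→d19:-→d20:H1→d21:-→d22:-→d23:-→d24:-  best=H1
  ? 161.233.0.1  path d0:H0→d1:-→d2:-→d3:-→d4:-→d5:-→d6:-→d7:-→d8:-→d9:-→d10:-→d11:-→d12:-→d13:-→d14:-→d15:-→d16:-→d17:-→d18:-→d19:-→d20:H1→d21:-→d22:-→d23:-→d24:-  best=H1
  ? 171.159.235.36  path d0:H0→d1:-→d2:-→d3:-→d4:-  best=H0
  add 20.30.0.0/16 -> H1 at depth 16
  add 161.0.0.0/8 -> H1 at depth 8
  ? 161.233.0.141  path d0:H0→d1:-→d2:-→d3:-→d4:-→d5:-→d6:-→d7:-→d8:H1→d9:-→d10:-→d11:-→d12:-→d13:-→d14:-→d15:-→d16:-→d17:-→d18:-→d19:-→d20:H1→d21:-→d22:-→d23:-→d24:-→d25:-→d26:-→d27:-→d28:H1  best=H1
  ? 20.30.0.111  path d0:H0→d1:-→d2:-→d3:-→d4:-→d5:-→d6:-→d7:-→d8:-→d9:-→d10:-→d11:-→d12:-→d13:-→d14:-→d15:-→d16:H1→d17:-→d18:-→d19:-  best=H1
  add 79.54.248.32/28 -> H0 at depth 28
  add 79.0.0.0/8 -> H3 at depth 8
  add 79.54.248.32/28 -> H1 at depth 28
  ? 161.233.15.205  path d0:H0→d1:-→d2:-→d3:-→d4:-→d5:-→d6:-→d7:-→d8:H1→d9:-→d10:-→d11:-→d12:-→d13:-→d14:-→d15:-→d16:-→d17:-→d18:-→d19:-→d20:H1  best=H1
  - 161.233.0.0/20 clear@20
  add 20.30.0.0/16 -> H2 at depth 16
  add 79.54.0.0/16 -> H3 at depth 16
  ? 161.0.0.7  path d0:H0→d1:-→d2:-→d3:-→d4:-→d5:-→d6:-→d7:-→d8:H1  best=H1
  add 79.48.0.0/12 -> H3 at depth 12
  add 161.128.0.0/9 -> H0 at depth 9
  add 78.0.0.0/7 -> H0 at depth 7
  add 20.30.0.0/16 -> H2 at depth 16
  add 0.0.0.0/0 -> H1 at depth 0
  - 161.128.0.0/9 clear@9
  add 20.30.0.0/15 -> H1 at depth 15
  add 20.30.27.0/24 -> H1 at depth 24
  ? 79.54.248.33  path d0:H1→d1:-→d2:-→d3:-→d4:-→d5:-→d6:-→d7:H0→d8:H3→d9:-→d10:-→d11:-→d12:H3→d13:-→d14:-→d15:-→d16:H3→d17:-→d18:-→d19:-→d20:-→d21:-→d22:-→d23:-→d24:-→d25:-→d26:-→d27:-→d28:H1  best=H1
  ? 79.54.14.70  path d0:H1→d1:-→d2:-→d3:-→d4:-→d5:-→d6:-→d7:H0→d8:H3→d9:-→d10:-→d11:-→d12:H3→d13:-→d14:-→d15:-→d16:H3  best=H3

== LOOKUPS ==
["H3","H3","H3","H3","H1","H1","H1","H0","H1","H1","H1","H1","H1","H3"]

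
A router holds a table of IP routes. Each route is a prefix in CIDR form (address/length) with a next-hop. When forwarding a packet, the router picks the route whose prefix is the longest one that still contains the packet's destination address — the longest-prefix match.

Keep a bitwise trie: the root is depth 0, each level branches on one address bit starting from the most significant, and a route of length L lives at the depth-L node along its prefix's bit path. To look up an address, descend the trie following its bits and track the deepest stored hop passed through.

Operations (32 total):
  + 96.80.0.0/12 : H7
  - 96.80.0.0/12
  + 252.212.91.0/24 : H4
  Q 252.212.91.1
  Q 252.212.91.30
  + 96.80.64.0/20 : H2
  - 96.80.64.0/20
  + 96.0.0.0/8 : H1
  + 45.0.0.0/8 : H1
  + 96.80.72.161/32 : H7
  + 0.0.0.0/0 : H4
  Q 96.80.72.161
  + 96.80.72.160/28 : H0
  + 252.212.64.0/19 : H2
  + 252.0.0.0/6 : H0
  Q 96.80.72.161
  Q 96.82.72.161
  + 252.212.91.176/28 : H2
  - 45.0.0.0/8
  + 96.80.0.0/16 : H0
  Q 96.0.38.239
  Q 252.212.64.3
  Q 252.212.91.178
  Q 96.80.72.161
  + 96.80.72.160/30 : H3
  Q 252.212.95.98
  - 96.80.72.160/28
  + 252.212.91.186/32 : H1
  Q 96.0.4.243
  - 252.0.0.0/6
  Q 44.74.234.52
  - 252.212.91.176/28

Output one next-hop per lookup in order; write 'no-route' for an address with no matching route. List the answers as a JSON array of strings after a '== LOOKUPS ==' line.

Process each operation:
  add 96.80.0.0/12 -> H7 at depth 12
  del 96.80.0.0/12 (clear depth 12)
  add 252.212.91.0/24 -> H4 at depth 24
  ? 252.212.91.1  path d0:-→d1:-→d2:-→d3:-→d4:-→d5:-→d6:-→d7:-→d8:-→d9:-→d10:-→d11:-→d12:-→d13:-→d14:-→d15:-→d16:-→d17:-→d18:-→d19:-→d20:-→d21:-→d22:-→d23:-→d24:H4  best=H4
  ? 252.212.91.30  path d0:-→d1:-→d2:-→d3:-→d4:-→d5:-→d6:-→d7:-→d8:-→d9:-→d10:-→d11:-→d12:-→d13:-→d14:-→d15:-→d16:-→d17:-→d18:-→d19:-→d20:-→d21:-→d22:-→d23:-→d24:H4  best=H4
  add 96.80.64.0/20 -> H2 at depth 20
  del 96.80.64.0/20 (clear depth 20)
  add 96.0.0.0/8 -> H1 at depth 8
  add 45.0.0.0/8 -> H1 at depth 8
  add 96.80.72.161/32 -> H7 at depth 32
  add 0.0.0.0/0 -> H4 at depth 0
  ? 96.80.72.161  path d0:H4→d1:-→d2:-→d3:-→d4:-→d5:-→d6:-→d7:-→d8:H1→d9:-→d10:-→d11:-→d12:-→d13:-→d14:-→d15:-→d16:-→d17:-→d18:-→d19:-→d20:-→d21:-→d22:-→d23:-→d24:-→d25:-→d26:-→d27:-→d28:-→d29:-→d30:-→d31:-→d32:H7  best=H7
  add 96.80.72.160/28 -> H0 at depth 28
  add 252.212.64.0/19 -> H2 at depth 19
  add 252.0.0.0/6 -> H0 at depth 6
  ? 96.80.72.161  path d0:H4→d1:-→d2:-→d3:-→d4:-→d5:-→d6:-→d7:-→d8:H1→d9:-→d10:-→d11:-→d12:-→d13:-→d14:-→d15:-→d16:-→d17:-→d18:-→d19:-→d20:-→d21:-→d22:-→d23:-→d24:-→d25:-→d26:-→d27:-→d28:H0→d29:-→d30:-→d31:-→d32:H7  best=H7
  ? 96.82.72.161  path d0:H4→d1:-→d2:-→d3:-→d4:-→d5:-→d6:-→d7:-→d8:H1→d9:-→d10:-→d11:-→d12:-→d13:-→d14:-  best=H1
  add 252.212.91.176/28 -> H2 at depth 28
  del 45.0.0.0/8 (clear depth 8)
  add 96.80.0.0/16 -> H0 at depth 16
  ? 96.0.38.239  path d0:H4→d1:-→d2:-→d3:-→d4:-→d5:-→d6:-→d7:-→d8:H1→d9:-  best=H1
  ? 252.212.64.3  path d0:H4→d1:-→d2:-→d3:-→d4:-→d5:-→d6:H0→d7:-→d8:-→d9:-→d10:-→d11:-→d12:-→d13:-→d14:-→d15:-→d16:-→d17:-→d18:-→d19:H2  best=H2
  ? 252.212.91.178  path d0:H4→d1:-→d2:-→d3:-→d4:-→d5:-→d6:H0→d7:-→d8:-→d9:-→d10:-→d11:-→d12:-→d13:-→d14:-→d15:-→d16:-→d17:-→d18:-→d19:H2→d20:-→d21:-→d22:-→d23:-→d24:H4→d25:-→d26:-→d27:-→d28:H2  best=H2
  ? 96.80.72.161  path d0:H4→d1:-→d2:-→d3:-→d4:-→d5:-→d6:-→d7:-→d8:H1→d9:-→d10:-→d11:-→d12:-→d13:-→d14:-→d15:-→d16:H0→d17:-→d18:-→d19:-→d20:-→d21:-→d22:-→d23:-→d24:-→d25:-→d26:-→d27:-→d28:H0→d29:-→d30:-→d31:-→d32:H7  best=H7
  add 96.80.72.160/30 -> H3 at depth 30
  ? 252.212.95.98  path d0:H4→d1:-→d2:-→d3:-→d4:-→d5:-→d6:H0→d7:-→d8:-→d9:-→d10:-→d11:-→d12:-→d13:-→d14:-→d15:-→d16:-→d17:-→d18:-→d19:H2→d20:-→d21:-  best=H2
  del 96.80.72.160/28 (clear depth 28)
  add 252.212.91.186/32 -> H1 at depth 32
  ? 96.0.4.243  path d0:H4→d1:-→d2:-→d3:-→d4:-→d5:-→d6:-→d7:-→d8:H1→d9:-  best=H1
  del 252.0.0.0/6 (clear depth 6)
  ? 44.74.234.52  path d0:H4→d1:-→d2:-→d3:-→d4:-→d5:-→d6:-→d7:-  best=H4
  del 252.212.91.176/28 (clear depth 28)

== LOOKUPS ==
["H4","H4","H7","H7","H1","H1","H2","H2","H7","H2","H1","H4"]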